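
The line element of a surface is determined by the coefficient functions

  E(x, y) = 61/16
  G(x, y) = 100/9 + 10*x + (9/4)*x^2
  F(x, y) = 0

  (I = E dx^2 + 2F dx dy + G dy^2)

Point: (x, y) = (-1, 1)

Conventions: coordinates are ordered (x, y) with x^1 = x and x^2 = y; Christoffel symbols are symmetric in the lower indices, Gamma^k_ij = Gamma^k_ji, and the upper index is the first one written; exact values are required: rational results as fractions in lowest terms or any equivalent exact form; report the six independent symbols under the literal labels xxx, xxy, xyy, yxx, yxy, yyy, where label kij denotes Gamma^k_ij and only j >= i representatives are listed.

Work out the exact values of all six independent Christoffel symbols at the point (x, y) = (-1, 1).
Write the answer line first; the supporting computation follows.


Answer: Gamma_xxx = 0, Gamma_xxy = 0, Gamma_xyy = -44/61, Gamma_yxx = 0, Gamma_yxy = 9/11, Gamma_yyy = 0

E = 61/16, F = 0, G = 121/36 at the point
E_x = 0, E_y = 0, F_x = 0, F_y = 0, G_x = 11/2, G_y = 0
EG - F^2 = 7381/576;  g^inv = (576/7381) * [[121/36, 0], [0, 61/16]]
first-kind symbols [ij,l] = (1/2)(d_i g_jl + d_j g_il - d_l g_ij): [xx,x] = E_x/2 = 0, [xx,y] = F_x - E_y/2 = 0, [xy,x] = E_y/2 = 0, [xy,y] = G_x/2 = 11/4, [yy,x] = F_y - G_x/2 = -11/4, [yy,y] = G_y/2 = 0
Gamma^x_ij = (G*[ij,x] - F*[ij,y])/(EG - F^2), Gamma^y_ij = (E*[ij,y] - F*[ij,x])/(EG - F^2)


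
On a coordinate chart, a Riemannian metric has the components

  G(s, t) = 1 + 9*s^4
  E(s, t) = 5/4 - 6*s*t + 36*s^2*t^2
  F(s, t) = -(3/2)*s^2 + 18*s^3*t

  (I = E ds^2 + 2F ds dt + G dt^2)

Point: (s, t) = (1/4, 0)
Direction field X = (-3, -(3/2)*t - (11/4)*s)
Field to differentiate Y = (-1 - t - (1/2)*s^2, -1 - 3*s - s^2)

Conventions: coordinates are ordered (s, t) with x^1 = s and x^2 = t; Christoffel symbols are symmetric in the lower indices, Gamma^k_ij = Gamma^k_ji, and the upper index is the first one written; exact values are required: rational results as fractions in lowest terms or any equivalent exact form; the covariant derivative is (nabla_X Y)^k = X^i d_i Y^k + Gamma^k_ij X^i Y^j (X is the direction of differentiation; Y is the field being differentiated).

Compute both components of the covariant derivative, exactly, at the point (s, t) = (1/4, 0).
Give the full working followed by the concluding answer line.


E = 5/4, F = -3/32, G = 265/256 at the point
E_s = 0, E_t = -3/2, F_s = -3/4, F_t = 9/32, G_s = 9/16, G_t = 0
EG - F^2 = 329/256;  g^inv = (256/329) * [[265/256, 3/32], [3/32, 5/4]]
first-kind symbols [ij,l] = (1/2)(d_i g_jl + d_j g_il - d_l g_ij): [ss,s] = E_s/2 = 0, [ss,t] = F_s - E_t/2 = 0, [st,s] = E_t/2 = -3/4, [st,t] = G_s/2 = 9/32, [tt,s] = F_t - G_s/2 = 0, [tt,t] = G_t/2 = 0
Gamma^s_ij = (G*[ij,s] - F*[ij,t])/(EG - F^2), Gamma^t_ij = (E*[ij,t] - F*[ij,s])/(EG - F^2)
Gamma_sss = 0, Gamma_sst = -192/329, Gamma_stt = 0, Gamma_tss = 0, Gamma_tst = 72/329, Gamma_ttt = 0
X = (-3, -11/16), Y = (-33/32, -29/16) at the point

Answer: (nabla_X Y)^s = -11315/5264, (nabla_X Y)^t = 249411/21056


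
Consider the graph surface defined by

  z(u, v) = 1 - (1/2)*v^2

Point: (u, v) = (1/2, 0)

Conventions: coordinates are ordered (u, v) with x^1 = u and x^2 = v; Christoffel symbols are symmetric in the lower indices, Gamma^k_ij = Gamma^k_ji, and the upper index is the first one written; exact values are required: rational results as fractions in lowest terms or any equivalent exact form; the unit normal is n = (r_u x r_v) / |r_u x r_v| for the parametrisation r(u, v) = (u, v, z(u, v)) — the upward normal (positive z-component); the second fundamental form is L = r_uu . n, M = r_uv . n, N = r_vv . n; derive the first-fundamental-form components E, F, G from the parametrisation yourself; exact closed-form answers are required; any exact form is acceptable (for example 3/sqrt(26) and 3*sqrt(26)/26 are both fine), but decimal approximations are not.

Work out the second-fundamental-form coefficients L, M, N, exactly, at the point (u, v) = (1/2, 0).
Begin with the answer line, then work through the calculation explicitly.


Answer: L = 0, M = 0, N = -1

z_u = 0, z_v = 0, z_uu = 0, z_uv = 0, z_vv = -1
E = 1, F = 0, G = 1; answer radicand W^2 = 1
unnormalised second-form numerators: l = 0, m = 0, n = -1; L = l/sqrt(1), and similarly M = m/sqrt(W^2), N = n/sqrt(W^2)


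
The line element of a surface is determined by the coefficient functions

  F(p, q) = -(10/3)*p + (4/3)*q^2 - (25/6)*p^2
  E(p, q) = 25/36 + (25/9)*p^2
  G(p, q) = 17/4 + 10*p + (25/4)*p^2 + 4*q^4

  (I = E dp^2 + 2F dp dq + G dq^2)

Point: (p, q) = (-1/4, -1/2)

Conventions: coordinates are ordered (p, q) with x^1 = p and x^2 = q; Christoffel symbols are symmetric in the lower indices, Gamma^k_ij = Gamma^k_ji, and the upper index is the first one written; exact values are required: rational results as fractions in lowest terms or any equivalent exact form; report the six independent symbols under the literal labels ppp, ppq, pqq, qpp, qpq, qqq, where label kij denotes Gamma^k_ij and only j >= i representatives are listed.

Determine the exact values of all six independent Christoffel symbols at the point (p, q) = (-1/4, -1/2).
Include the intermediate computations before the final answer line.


E = 125/144, F = 29/32, G = 153/64 at the point
E_p = -25/18, E_q = 0, F_p = -5/4, F_q = -4/3, G_p = 55/8, G_q = -2
EG - F^2 = 321/256;  g^inv = (256/321) * [[153/64, -29/32], [-29/32, 125/144]]
first-kind symbols [ij,l] = (1/2)(d_i g_jl + d_j g_il - d_l g_ij): [pp,p] = E_p/2 = -25/36, [pp,q] = F_p - E_q/2 = -5/4, [pq,p] = E_q/2 = 0, [pq,q] = G_p/2 = 55/16, [qq,p] = F_q - G_p/2 = -229/48, [qq,q] = G_q/2 = -1
Gamma^p_ij = (G*[ij,p] - F*[ij,q])/(EG - F^2), Gamma^q_ij = (E*[ij,q] - F*[ij,p])/(EG - F^2)

Answer: Gamma_ppp = -45/107, Gamma_ppq = -1595/642, Gamma_pqq = -10751/1284, Gamma_qpp = -350/963, Gamma_qpq = 6875/2889, Gamma_qqq = 15923/5778


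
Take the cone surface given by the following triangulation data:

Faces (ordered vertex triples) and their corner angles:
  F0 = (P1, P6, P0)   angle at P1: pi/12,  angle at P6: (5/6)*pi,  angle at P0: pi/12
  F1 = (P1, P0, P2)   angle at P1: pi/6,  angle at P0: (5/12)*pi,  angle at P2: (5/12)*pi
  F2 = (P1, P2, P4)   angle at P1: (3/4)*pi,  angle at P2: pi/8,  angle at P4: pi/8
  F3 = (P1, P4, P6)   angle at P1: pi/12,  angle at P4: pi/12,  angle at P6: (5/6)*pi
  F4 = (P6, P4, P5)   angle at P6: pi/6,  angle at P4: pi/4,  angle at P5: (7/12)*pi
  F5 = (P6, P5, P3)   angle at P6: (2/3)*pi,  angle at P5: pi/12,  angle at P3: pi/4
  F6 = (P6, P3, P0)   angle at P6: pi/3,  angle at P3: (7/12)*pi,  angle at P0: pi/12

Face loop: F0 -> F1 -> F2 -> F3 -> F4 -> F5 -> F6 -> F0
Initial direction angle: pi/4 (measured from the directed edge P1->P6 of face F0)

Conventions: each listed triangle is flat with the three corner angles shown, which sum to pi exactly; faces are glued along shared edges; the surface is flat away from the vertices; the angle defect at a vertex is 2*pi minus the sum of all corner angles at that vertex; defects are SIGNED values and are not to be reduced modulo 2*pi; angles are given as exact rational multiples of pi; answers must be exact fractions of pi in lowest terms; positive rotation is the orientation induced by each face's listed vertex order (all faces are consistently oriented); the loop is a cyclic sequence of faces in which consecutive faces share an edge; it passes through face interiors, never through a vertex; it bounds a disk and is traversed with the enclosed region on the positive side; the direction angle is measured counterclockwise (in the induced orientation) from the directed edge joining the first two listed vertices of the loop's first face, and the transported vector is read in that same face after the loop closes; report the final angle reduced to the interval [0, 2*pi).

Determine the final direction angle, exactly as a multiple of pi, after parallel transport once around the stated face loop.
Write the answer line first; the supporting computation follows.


Answer: final direction angle = pi/3

enclosed vertex P1: corner angles sum to (13/12)*pi, defect = 2*pi - (13/12)*pi = (11/12)*pi
enclosed vertex P6: corner angles sum to (17/6)*pi, defect = 2*pi - (17/6)*pi = (-5/6)*pi
summing the enclosed defects onto the initial angle, mod 2*pi in the induced orientation:
final angle = pi/4 + pi/12 = pi/3 (mod 2*pi)


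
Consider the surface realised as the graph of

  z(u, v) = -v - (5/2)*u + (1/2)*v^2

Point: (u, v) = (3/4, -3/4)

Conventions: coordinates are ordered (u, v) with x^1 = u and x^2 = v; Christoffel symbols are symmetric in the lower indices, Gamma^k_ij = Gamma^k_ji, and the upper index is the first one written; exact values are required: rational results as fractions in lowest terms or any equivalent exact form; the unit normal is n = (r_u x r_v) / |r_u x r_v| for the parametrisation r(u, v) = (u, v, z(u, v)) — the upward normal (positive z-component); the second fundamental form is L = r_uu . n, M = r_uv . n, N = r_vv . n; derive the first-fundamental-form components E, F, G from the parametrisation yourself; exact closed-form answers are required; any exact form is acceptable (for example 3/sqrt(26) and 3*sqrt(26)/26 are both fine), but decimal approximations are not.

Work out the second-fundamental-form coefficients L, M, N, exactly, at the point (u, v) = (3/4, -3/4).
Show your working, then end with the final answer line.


z_u = -5/2, z_v = -7/4, z_uu = 0, z_uv = 0, z_vv = 1
E = 29/4, F = 35/8, G = 65/16; answer radicand W^2 = 165/16
unnormalised second-form numerators: l = 0, m = 0, n = 1; L = l/sqrt(165/16), and similarly M = m/sqrt(W^2), N = n/sqrt(W^2)

Answer: L = 0, M = 0, N = 4*sqrt(165)/165


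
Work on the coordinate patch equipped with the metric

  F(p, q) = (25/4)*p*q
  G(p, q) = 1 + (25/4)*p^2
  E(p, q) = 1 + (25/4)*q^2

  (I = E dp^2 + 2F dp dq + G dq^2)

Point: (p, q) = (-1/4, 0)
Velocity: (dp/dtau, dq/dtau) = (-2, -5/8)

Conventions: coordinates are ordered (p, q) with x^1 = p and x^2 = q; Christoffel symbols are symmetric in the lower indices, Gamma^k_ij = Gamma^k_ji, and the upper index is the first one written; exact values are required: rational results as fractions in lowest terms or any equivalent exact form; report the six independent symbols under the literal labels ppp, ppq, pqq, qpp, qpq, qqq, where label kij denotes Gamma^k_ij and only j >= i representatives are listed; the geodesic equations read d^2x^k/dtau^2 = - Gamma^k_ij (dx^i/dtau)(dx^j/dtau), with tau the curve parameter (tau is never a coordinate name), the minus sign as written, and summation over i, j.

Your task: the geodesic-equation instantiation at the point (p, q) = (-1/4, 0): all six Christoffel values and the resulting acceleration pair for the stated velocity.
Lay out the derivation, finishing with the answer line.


E = 1, F = 0, G = 89/64 at the point
E_p = 0, E_q = 0, F_p = 0, F_q = -25/16, G_p = -25/8, G_q = 0
EG - F^2 = 89/64;  g^inv = (64/89) * [[89/64, 0], [0, 1]]
first-kind symbols [ij,l] = (1/2)(d_i g_jl + d_j g_il - d_l g_ij): [pp,p] = E_p/2 = 0, [pp,q] = F_p - E_q/2 = 0, [pq,p] = E_q/2 = 0, [pq,q] = G_p/2 = -25/16, [qq,p] = F_q - G_p/2 = 0, [qq,q] = G_q/2 = 0
Gamma^p_ij = (G*[ij,p] - F*[ij,q])/(EG - F^2), Gamma^q_ij = (E*[ij,q] - F*[ij,p])/(EG - F^2)
Gamma_ppp = 0, Gamma_ppq = 0, Gamma_pqq = 0, Gamma_qpp = 0, Gamma_qpq = -100/89, Gamma_qqq = 0
d^2p/dtau^2 = -(Gamma_ppp*(-2)^2 + 2*Gamma_ppq*(-2)*(-5/8) + Gamma_pqq*(-5/8)^2) = 0
d^2q/dtau^2 = -(Gamma_qpp*(-2)^2 + 2*Gamma_qpq*(-2)*(-5/8) + Gamma_qqq*(-5/8)^2) = 250/89

Answer: Gamma_ppp = 0, Gamma_ppq = 0, Gamma_pqq = 0, Gamma_qpp = 0, Gamma_qpq = -100/89, Gamma_qqq = 0; accelerations (d^2p/dtau^2, d^2q/dtau^2) = (0, 250/89)


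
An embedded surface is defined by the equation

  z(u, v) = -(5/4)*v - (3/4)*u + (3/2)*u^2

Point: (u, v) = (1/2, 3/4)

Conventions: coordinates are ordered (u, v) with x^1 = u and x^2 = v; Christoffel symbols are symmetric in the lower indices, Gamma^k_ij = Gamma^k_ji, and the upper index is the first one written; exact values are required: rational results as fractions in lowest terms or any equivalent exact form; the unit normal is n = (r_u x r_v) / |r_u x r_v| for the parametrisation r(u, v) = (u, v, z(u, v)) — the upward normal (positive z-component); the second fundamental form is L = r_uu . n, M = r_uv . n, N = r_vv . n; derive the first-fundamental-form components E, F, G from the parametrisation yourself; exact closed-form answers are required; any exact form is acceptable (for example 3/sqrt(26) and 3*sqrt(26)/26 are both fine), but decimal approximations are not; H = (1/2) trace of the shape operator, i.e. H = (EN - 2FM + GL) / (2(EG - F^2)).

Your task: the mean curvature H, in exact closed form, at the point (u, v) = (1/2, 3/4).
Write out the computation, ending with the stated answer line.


z_u = 3/4, z_v = -5/4, z_uu = 3, z_uv = 0, z_vv = 0
E = 25/16, F = -15/16, G = 41/16; answer radicand W^2 = 25/8
unnormalised second-form numerators: l = 3, m = 0, n = 0; L = l/sqrt(25/8), and similarly M = m/sqrt(W^2), N = n/sqrt(W^2)
H = (E*n - 2*F*m + G*l) / (2*(EG - F^2)*sqrt(W^2)); E*n - 2*F*m + G*l = 123/16, EG - F^2 = 25/8, so H = (123/100)/sqrt(25/8)

Answer: H = 123*sqrt(2)/250


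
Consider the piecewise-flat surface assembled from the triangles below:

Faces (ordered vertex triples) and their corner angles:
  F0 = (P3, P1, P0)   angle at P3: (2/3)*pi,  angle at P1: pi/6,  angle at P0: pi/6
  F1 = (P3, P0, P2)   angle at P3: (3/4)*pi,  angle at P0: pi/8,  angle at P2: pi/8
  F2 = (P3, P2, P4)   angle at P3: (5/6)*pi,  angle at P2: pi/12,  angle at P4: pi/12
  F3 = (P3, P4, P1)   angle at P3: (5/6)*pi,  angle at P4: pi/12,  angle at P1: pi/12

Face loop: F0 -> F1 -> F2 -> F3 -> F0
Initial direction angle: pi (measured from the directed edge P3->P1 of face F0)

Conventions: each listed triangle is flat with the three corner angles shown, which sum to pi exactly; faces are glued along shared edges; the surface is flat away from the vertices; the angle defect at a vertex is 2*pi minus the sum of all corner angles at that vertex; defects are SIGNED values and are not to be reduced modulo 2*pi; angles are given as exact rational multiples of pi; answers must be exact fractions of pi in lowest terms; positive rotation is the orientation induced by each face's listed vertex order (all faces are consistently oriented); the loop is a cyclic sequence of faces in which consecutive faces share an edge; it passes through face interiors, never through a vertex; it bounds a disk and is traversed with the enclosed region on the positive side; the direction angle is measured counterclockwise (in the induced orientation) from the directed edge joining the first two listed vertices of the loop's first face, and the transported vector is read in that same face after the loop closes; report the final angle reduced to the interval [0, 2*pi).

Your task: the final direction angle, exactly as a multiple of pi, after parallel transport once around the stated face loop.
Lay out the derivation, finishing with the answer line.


enclosed vertex P3: corner angles sum to (37/12)*pi, defect = 2*pi - (37/12)*pi = (-13/12)*pi
adding the enclosed defects to the starting angle (mod 2*pi, induced orientation) gives the holonomy
final angle = pi - (13/12)*pi = (23/12)*pi (mod 2*pi)

Answer: final direction angle = (23/12)*pi


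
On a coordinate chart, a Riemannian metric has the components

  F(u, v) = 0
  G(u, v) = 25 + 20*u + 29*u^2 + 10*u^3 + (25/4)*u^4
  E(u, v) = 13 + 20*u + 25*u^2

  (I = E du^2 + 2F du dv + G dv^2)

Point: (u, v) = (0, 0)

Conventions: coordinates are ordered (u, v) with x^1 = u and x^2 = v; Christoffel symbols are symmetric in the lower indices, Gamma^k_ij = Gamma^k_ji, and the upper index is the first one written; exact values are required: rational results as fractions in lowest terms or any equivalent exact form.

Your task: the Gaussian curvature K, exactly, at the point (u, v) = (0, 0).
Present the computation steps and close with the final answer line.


E = 13, F = 0, G = 25, EG - F^2 = 325 at the point
E_u = 20, E_v = 0, F_u = 0, F_v = 0, G_u = 20, G_v = 0
E_vv = 0, F_uv = 0, G_uu = 58
Apply the Brioschi formula K = (det M1 - det M2)/(EG - F^2)^2 over the derivative matrices of E, F, G.
M1 = [[-E_vv/2 + F_uv - G_uu/2, E_u/2, F_u - E_v/2], [F_v - G_u/2, E, F], [G_v/2, F, G]] = [[-29, 10, 0], [-10, 13, 0], [0, 0, 25]]; det M1 = -6925
M2 = [[0, E_v/2, G_u/2], [E_v/2, E, F], [G_u/2, F, G]] = [[0, 0, 10], [0, 13, 0], [10, 0, 25]]; det M2 = -1300
det M1 - det M2 = -5625; K = -5625 / (325)^2 = -9/169

Answer: K = -9/169


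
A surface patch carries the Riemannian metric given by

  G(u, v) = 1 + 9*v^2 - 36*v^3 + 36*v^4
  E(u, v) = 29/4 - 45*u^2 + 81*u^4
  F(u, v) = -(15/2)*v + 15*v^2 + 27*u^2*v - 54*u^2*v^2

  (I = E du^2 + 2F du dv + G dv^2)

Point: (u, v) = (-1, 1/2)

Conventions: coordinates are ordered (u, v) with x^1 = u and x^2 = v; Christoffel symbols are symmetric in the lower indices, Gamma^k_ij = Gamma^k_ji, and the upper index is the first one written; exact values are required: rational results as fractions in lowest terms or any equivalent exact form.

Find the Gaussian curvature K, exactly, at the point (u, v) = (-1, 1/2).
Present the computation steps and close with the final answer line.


E = 173/4, F = 0, G = 1, EG - F^2 = 173/4 at the point
E_u = -234, E_v = 0, F_u = 0, F_v = -39/2, G_u = 0, G_v = 0
E_vv = 0, F_uv = 54, G_uu = 0
Using the Brioschi determinant formula for K from the metric derivatives:
M1 = [[-E_vv/2 + F_uv - G_uu/2, E_u/2, F_u - E_v/2], [F_v - G_u/2, E, F], [G_v/2, F, G]] = [[54, -117, 0], [-39/2, 173/4, 0], [0, 0, 1]]; det M1 = 54
M2 = [[0, E_v/2, G_u/2], [E_v/2, E, F], [G_u/2, F, G]] = [[0, 0, 0], [0, 173/4, 0], [0, 0, 1]]; det M2 = 0
det M1 - det M2 = 54; K = 54 / (173/4)^2 = 864/29929

Answer: K = 864/29929


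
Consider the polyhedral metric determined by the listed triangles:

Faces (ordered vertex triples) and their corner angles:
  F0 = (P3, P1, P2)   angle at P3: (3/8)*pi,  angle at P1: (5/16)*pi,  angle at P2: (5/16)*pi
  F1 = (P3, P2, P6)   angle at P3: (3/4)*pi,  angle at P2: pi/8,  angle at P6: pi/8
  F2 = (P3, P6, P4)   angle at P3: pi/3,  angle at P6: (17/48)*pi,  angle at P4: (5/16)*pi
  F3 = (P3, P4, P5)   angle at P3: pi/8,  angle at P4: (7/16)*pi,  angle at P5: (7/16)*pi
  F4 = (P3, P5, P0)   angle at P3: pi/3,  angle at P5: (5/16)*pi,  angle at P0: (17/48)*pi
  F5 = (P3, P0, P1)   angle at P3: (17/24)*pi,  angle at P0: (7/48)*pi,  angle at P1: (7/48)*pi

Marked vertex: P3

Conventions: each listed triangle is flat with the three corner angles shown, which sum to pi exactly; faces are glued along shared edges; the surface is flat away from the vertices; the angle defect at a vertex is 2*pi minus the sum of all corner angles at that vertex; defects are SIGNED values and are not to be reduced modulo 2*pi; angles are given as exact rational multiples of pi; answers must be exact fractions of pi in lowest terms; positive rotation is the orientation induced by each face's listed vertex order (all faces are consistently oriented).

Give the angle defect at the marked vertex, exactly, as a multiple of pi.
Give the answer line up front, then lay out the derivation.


Answer: defect(P3) = (-5/8)*pi

Sum of corner angles at P3: (21/8)*pi
defect = 2*pi - (21/8)*pi


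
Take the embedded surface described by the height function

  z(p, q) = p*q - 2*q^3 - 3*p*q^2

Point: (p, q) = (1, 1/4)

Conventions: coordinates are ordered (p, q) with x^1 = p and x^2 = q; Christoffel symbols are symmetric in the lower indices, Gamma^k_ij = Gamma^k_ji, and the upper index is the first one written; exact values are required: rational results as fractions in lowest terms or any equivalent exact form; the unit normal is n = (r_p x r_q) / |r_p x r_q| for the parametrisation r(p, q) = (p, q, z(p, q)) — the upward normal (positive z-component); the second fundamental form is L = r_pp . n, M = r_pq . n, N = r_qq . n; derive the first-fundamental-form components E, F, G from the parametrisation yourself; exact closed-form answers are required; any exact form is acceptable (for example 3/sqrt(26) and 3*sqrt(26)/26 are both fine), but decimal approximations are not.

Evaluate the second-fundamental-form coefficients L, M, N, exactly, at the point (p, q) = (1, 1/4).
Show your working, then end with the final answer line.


z_p = 1/16, z_q = -7/8, z_pp = 0, z_pq = -1/2, z_qq = -9
E = 257/256, F = -7/128, G = 113/64; answer radicand W^2 = 453/256
unnormalised second-form numerators: l = 0, m = -1/2, n = -9; L = l/sqrt(453/256), and similarly M = m/sqrt(W^2), N = n/sqrt(W^2)

Answer: L = 0, M = -8*sqrt(453)/453, N = -48*sqrt(453)/151


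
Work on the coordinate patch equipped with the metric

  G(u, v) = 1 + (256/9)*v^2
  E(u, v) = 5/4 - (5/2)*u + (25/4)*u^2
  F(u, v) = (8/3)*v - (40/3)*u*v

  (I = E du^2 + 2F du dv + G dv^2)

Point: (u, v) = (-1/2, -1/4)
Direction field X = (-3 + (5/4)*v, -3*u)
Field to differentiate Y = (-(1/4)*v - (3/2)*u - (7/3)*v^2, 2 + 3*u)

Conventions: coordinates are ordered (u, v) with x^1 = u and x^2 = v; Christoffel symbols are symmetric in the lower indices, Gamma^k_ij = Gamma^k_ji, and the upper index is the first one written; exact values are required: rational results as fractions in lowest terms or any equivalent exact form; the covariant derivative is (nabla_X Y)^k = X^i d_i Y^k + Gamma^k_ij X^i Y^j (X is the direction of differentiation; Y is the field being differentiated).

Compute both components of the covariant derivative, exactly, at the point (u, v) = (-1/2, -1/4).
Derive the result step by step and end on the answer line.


E = 65/16, F = -7/3, G = 25/9 at the point
E_u = -35/4, E_v = 0, F_u = 10/3, F_v = 28/3, G_u = 0, G_v = -128/9
EG - F^2 = 841/144;  g^inv = (144/841) * [[25/9, 7/3], [7/3, 65/16]]
first-kind symbols [ij,l] = (1/2)(d_i g_jl + d_j g_il - d_l g_ij): [uu,u] = E_u/2 = -35/8, [uu,v] = F_u - E_v/2 = 10/3, [uv,u] = E_v/2 = 0, [uv,v] = G_u/2 = 0, [vv,u] = F_v - G_u/2 = 28/3, [vv,v] = G_v/2 = -64/9
Gamma^u_ij = (G*[ij,u] - F*[ij,v])/(EG - F^2), Gamma^v_ij = (E*[ij,v] - F*[ij,u])/(EG - F^2)
Gamma_uuu = -630/841, Gamma_uuv = 0, Gamma_uvv = 1344/841, Gamma_vuu = 480/841, Gamma_vuv = 0, Gamma_vvv = -1024/841
X = (-53/16, 3/2), Y = (2/3, 1/2) at the point

Answer: (nabla_X Y)^u = 247499/26912, (nabla_X Y)^v = -162967/13456


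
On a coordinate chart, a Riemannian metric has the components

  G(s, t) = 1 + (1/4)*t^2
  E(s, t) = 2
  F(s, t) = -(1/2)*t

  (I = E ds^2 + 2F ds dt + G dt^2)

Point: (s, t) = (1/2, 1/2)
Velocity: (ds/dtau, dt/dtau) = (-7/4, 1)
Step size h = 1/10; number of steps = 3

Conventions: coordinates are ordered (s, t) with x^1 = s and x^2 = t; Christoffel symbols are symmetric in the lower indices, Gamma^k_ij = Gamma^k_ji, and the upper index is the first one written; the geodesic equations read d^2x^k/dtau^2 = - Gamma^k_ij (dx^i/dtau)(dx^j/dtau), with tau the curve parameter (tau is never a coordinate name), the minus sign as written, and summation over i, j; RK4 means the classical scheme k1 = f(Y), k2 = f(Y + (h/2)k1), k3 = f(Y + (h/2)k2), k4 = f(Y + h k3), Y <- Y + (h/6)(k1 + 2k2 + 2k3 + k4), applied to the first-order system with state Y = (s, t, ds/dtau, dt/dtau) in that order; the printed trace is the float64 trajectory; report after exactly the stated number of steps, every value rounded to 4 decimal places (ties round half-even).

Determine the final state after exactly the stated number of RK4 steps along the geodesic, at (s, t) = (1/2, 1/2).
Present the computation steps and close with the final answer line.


f(Y) = (ds/dtau, dt/dtau, -Gamma^s_ij Y'^i Y'^j, -Gamma^t_ij Y'^i Y'^j) with the Gammas evaluated at the stage position; h = 0.100000; intermediate values shown to 6 dp
step 0: s = 0.5000, t = 0.5000, ds/dtau = -1.7500, dt/dtau = 1.0000
step 1:
  k1: at (s, t) = (0.500000, 0.500000), (ds/dtau, dt/dtau) = (-1.750000, 1.000000); Gamma_sss = 0.000000, Gamma_sst = 0.000000, Gamma_stt = -0.242424, Gamma_tss = 0.000000, Gamma_tst = 0.000000, Gamma_ttt = 0.060606; k1 = (-1.750000, 1.000000, 0.242424, -0.060606)
  k2: at (s, t) = (0.412500, 0.550000), (ds/dtau, dt/dtau) = (-1.737879, 0.996970); Gamma_sss = 0.000000, Gamma_sst = 0.000000, Gamma_stt = -0.240891, Gamma_tss = 0.000000, Gamma_tst = 0.000000, Gamma_ttt = 0.066245; k2 = (-1.737879, 0.996970, 0.239434, -0.065844)
  k3: at (s, t) = (0.413106, 0.549848), (ds/dtau, dt/dtau) = (-1.738028, 0.996708); Gamma_sss = 0.000000, Gamma_sst = 0.000000, Gamma_stt = -0.240896, Gamma_tss = 0.000000, Gamma_tst = 0.000000, Gamma_ttt = 0.066228; k3 = (-1.738028, 0.996708, 0.239313, -0.065793)
  k4: at (s, t) = (0.326197, 0.599671), (ds/dtau, dt/dtau) = (-1.726069, 0.993421); Gamma_sss = 0.000000, Gamma_sst = 0.000000, Gamma_stt = -0.239246, Gamma_tss = 0.000000, Gamma_tst = 0.000000, Gamma_ttt = 0.071734; k4 = (-1.726069, 0.993421, 0.236108, -0.070794)
  Y <- Y + (h/6)(k1 + 2k2 + 2k3 + k4): s = 0.3262, t = 0.5997, ds/dtau = -1.7261, dt/dtau = 0.9934
step 2:
  k1: at (s, t) = (0.326202, 0.599680), (ds/dtau, dt/dtau) = (-1.726066, 0.993422); Gamma_sss = 0.000000, Gamma_sst = 0.000000, Gamma_stt = -0.239245, Gamma_tss = 0.000000, Gamma_tst = 0.000000, Gamma_ttt = 0.071735; k1 = (-1.726066, 0.993422, 0.236108, -0.070795)
  k2: at (s, t) = (0.239899, 0.649351), (ds/dtau, dt/dtau) = (-1.714261, 0.989882); Gamma_sss = 0.000000, Gamma_sst = 0.000000, Gamma_stt = -0.237483, Gamma_tss = 0.000000, Gamma_tst = 0.000000, Gamma_ttt = 0.077105; k2 = (-1.714261, 0.989882, 0.232702, -0.075553)
  k3: at (s, t) = (0.240489, 0.649174), (ds/dtau, dt/dtau) = (-1.714431, 0.989644); Gamma_sss = 0.000000, Gamma_sst = 0.000000, Gamma_stt = -0.237489, Gamma_tss = 0.000000, Gamma_tst = 0.000000, Gamma_ttt = 0.077086; k3 = (-1.714431, 0.989644, 0.232596, -0.075498)
  k4: at (s, t) = (0.154759, 0.698644), (ds/dtau, dt/dtau) = (-1.702807, 0.985872); Gamma_sss = 0.000000, Gamma_sst = 0.000000, Gamma_stt = -0.235624, Gamma_tss = 0.000000, Gamma_tst = 0.000000, Gamma_ttt = 0.082309; k4 = (-1.702807, 0.985872, 0.229013, -0.079999)
  Y <- Y + (h/6)(k1 + 2k2 + 2k3 + k4): s = 0.1548, t = 0.6987, ds/dtau = -1.7028, dt/dtau = 0.9859
step 3:
  k1: at (s, t) = (0.154764, 0.698652), (ds/dtau, dt/dtau) = (-1.702804, 0.985874); Gamma_sss = 0.000000, Gamma_sst = 0.000000, Gamma_stt = -0.235624, Gamma_tss = 0.000000, Gamma_tst = 0.000000, Gamma_ttt = 0.082309; k1 = (-1.702804, 0.985874, 0.229014, -0.080000)
  k2: at (s, t) = (0.069624, 0.747946), (ds/dtau, dt/dtau) = (-1.691354, 0.981874); Gamma_sss = 0.000000, Gamma_sst = 0.000000, Gamma_stt = -0.233661, Gamma_tss = 0.000000, Gamma_tst = 0.000000, Gamma_ttt = 0.087383; k2 = (-1.691354, 0.981874, 0.225267, -0.084244)
  k3: at (s, t) = (0.070197, 0.747746), (ds/dtau, dt/dtau) = (-1.691541, 0.981662); Gamma_sss = 0.000000, Gamma_sst = 0.000000, Gamma_stt = -0.233669, Gamma_tss = 0.000000, Gamma_tst = 0.000000, Gamma_ttt = 0.087362; k3 = (-1.691541, 0.981662, 0.225177, -0.084188)
  k4: at (s, t) = (-0.014390, 0.796818), (ds/dtau, dt/dtau) = (-1.680287, 0.977455); Gamma_sss = 0.000000, Gamma_sst = 0.000000, Gamma_stt = -0.231618, Gamma_tss = 0.000000, Gamma_tst = 0.000000, Gamma_ttt = 0.092279; k4 = (-1.680287, 0.977455, 0.221292, -0.088165)
  Y <- Y + (h/6)(k1 + 2k2 + 2k3 + k4): s = -0.0144, t = 0.7968, ds/dtau = -1.6803, dt/dtau = 0.9775

Answer: s = -0.0144, t = 0.7968, ds/dtau = -1.6803, dt/dtau = 0.9775


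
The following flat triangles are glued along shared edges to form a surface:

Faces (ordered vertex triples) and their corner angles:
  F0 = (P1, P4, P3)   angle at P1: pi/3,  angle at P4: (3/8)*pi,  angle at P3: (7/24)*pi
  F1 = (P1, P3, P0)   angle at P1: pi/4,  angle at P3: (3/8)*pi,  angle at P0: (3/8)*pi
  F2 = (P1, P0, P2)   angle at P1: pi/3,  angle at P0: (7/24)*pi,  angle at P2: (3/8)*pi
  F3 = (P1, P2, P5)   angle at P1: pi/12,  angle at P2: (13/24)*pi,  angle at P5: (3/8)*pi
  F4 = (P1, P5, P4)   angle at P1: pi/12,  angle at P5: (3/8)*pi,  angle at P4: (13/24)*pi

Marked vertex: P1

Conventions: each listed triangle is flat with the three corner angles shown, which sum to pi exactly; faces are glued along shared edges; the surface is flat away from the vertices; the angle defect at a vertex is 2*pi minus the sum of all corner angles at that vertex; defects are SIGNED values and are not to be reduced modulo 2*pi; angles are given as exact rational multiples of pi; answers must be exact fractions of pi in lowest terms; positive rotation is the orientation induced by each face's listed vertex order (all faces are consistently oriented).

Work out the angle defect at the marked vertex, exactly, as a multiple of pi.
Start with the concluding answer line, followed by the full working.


Answer: defect(P1) = (11/12)*pi

Sum of corner angles at P1: (13/12)*pi
defect = 2*pi - (13/12)*pi


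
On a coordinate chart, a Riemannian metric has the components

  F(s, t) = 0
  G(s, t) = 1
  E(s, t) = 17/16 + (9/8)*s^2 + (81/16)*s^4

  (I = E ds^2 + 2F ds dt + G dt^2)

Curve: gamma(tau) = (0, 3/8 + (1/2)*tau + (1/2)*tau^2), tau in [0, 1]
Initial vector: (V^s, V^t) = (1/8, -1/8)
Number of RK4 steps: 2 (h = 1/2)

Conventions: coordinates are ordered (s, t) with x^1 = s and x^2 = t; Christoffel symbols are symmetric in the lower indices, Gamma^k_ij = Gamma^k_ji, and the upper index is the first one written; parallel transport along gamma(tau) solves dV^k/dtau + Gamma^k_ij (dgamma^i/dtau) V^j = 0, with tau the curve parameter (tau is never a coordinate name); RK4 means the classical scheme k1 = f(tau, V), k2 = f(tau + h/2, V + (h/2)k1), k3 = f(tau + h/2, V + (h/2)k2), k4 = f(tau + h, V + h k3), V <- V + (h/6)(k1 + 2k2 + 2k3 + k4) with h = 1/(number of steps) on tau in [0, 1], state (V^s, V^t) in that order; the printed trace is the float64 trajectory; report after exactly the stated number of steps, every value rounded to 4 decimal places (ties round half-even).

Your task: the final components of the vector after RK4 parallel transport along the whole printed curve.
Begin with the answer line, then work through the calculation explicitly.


Answer: V^s = 0.1250, V^t = -0.1250

gamma'(tau) = (0, 1/2 + tau); f(tau, V)^k = -Gamma^k_ij(gamma(tau)) gamma'^i(tau) V^j; h = 1/2; intermediate values shown to 6 dp
curve data and Christoffel symbols at the stage parameters:
  tau = 0.000000: gamma = (0.000000, 0.375000), gamma' = (0.000000, 0.500000); Gamma_sss = 0.000000, Gamma_sst = 0.000000, Gamma_stt = 0.000000, Gamma_tss = 0.000000, Gamma_tst = 0.000000, Gamma_ttt = 0.000000
  tau = 0.250000: gamma = (0.000000, 0.531250), gamma' = (0.000000, 0.750000); Gamma_sss = 0.000000, Gamma_sst = 0.000000, Gamma_stt = 0.000000, Gamma_tss = 0.000000, Gamma_tst = 0.000000, Gamma_ttt = 0.000000
  tau = 0.500000: gamma = (0.000000, 0.750000), gamma' = (0.000000, 1.000000); Gamma_sss = 0.000000, Gamma_sst = 0.000000, Gamma_stt = 0.000000, Gamma_tss = 0.000000, Gamma_tst = 0.000000, Gamma_ttt = 0.000000
  tau = 0.750000: gamma = (0.000000, 1.031250), gamma' = (0.000000, 1.250000); Gamma_sss = 0.000000, Gamma_sst = 0.000000, Gamma_stt = 0.000000, Gamma_tss = 0.000000, Gamma_tst = 0.000000, Gamma_ttt = 0.000000
  tau = 1.000000: gamma = (0.000000, 1.375000), gamma' = (0.000000, 1.500000); Gamma_sss = 0.000000, Gamma_sst = 0.000000, Gamma_stt = 0.000000, Gamma_tss = 0.000000, Gamma_tst = 0.000000, Gamma_ttt = 0.000000
step 0: V^s = 0.1250, V^t = -0.1250
step 1: k1 = (0.000000, 0.000000), k2 = (0.000000, 0.000000), k3 = (0.000000, 0.000000), k4 = (0.000000, 0.000000); V <- V + (h/6)(k1 + 2k2 + 2k3 + k4): V^s = 0.1250, V^t = -0.1250
step 2: k1 = (0.000000, 0.000000), k2 = (0.000000, 0.000000), k3 = (0.000000, 0.000000), k4 = (0.000000, 0.000000); V <- V + (h/6)(k1 + 2k2 + 2k3 + k4): V^s = 0.1250, V^t = -0.1250


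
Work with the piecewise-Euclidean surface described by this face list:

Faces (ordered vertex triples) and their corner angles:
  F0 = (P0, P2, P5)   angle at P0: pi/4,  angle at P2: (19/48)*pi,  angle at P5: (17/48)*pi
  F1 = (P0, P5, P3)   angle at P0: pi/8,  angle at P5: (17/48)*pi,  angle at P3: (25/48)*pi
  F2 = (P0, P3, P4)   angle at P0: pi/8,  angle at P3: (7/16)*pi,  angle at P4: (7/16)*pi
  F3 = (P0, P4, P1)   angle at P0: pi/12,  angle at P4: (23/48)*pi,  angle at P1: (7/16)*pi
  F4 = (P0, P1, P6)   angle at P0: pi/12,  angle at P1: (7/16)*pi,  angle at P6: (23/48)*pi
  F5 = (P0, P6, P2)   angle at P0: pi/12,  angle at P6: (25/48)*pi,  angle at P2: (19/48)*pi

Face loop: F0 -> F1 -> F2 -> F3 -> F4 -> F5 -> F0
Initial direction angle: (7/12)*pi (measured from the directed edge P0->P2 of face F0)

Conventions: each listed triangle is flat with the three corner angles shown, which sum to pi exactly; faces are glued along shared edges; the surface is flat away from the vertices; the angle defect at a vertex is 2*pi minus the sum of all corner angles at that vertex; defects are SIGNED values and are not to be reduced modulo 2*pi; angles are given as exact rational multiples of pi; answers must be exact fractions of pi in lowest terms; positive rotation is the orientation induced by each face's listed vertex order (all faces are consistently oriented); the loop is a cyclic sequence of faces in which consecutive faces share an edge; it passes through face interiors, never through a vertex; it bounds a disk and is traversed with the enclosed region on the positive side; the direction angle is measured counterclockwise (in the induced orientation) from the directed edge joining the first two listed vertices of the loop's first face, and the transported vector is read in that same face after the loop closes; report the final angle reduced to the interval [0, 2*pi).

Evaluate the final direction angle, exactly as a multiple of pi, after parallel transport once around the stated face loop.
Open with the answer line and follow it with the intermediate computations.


Answer: final direction angle = (11/6)*pi

enclosed vertex P0: corner angles sum to (3/4)*pi, defect = 2*pi - (3/4)*pi = (5/4)*pi
the rotation equals the total enclosed defect, so the final angle is initial + defects (mod 2*pi)
final angle = (7/12)*pi + (5/4)*pi = (11/6)*pi (mod 2*pi)


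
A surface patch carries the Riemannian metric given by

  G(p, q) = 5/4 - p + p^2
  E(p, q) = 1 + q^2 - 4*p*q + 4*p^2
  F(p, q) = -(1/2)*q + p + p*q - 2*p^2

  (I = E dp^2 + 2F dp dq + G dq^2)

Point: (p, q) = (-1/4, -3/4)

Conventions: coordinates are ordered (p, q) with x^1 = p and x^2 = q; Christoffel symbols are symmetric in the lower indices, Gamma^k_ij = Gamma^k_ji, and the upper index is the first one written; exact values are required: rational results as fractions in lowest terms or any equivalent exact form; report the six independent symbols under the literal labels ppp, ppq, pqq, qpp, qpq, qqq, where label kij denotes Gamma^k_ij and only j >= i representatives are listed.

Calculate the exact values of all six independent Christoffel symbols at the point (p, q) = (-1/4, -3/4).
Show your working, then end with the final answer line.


E = 17/16, F = 3/16, G = 25/16 at the point
E_p = 1, E_q = -1/2, F_p = 5/4, F_q = -3/4, G_p = -3/2, G_q = 0
EG - F^2 = 13/8;  g^inv = (8/13) * [[25/16, -3/16], [-3/16, 17/16]]
first-kind symbols [ij,l] = (1/2)(d_i g_jl + d_j g_il - d_l g_ij): [pp,p] = E_p/2 = 1/2, [pp,q] = F_p - E_q/2 = 3/2, [pq,p] = E_q/2 = -1/4, [pq,q] = G_p/2 = -3/4, [qq,p] = F_q - G_p/2 = 0, [qq,q] = G_q/2 = 0
Gamma^p_ij = (G*[ij,p] - F*[ij,q])/(EG - F^2), Gamma^q_ij = (E*[ij,q] - F*[ij,p])/(EG - F^2)

Answer: Gamma_ppp = 4/13, Gamma_ppq = -2/13, Gamma_pqq = 0, Gamma_qpp = 12/13, Gamma_qpq = -6/13, Gamma_qqq = 0


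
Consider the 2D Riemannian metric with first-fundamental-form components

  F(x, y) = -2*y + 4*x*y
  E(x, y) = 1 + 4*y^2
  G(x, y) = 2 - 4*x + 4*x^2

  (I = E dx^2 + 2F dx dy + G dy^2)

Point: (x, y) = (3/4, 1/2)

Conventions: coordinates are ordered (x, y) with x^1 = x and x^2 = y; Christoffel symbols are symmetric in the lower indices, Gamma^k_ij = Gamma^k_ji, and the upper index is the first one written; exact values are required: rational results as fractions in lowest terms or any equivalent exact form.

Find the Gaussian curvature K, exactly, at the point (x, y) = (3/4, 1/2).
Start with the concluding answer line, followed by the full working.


Answer: K = -64/81

E = 2, F = 1/2, G = 5/4, EG - F^2 = 9/4 at the point
E_x = 0, E_y = 4, F_x = 2, F_y = 1, G_x = 2, G_y = 0
E_yy = 8, F_xy = 4, G_xx = 8
Compute both Brioschi determinants and normalise by (EG - F^2)^2.
M1 = [[-E_yy/2 + F_xy - G_xx/2, E_x/2, F_x - E_y/2], [F_y - G_x/2, E, F], [G_y/2, F, G]] = [[-4, 0, 0], [0, 2, 1/2], [0, 1/2, 5/4]]; det M1 = -9
M2 = [[0, E_y/2, G_x/2], [E_y/2, E, F], [G_x/2, F, G]] = [[0, 2, 1], [2, 2, 1/2], [1, 1/2, 5/4]]; det M2 = -5
det M1 - det M2 = -4; K = -4 / (9/4)^2 = -64/81


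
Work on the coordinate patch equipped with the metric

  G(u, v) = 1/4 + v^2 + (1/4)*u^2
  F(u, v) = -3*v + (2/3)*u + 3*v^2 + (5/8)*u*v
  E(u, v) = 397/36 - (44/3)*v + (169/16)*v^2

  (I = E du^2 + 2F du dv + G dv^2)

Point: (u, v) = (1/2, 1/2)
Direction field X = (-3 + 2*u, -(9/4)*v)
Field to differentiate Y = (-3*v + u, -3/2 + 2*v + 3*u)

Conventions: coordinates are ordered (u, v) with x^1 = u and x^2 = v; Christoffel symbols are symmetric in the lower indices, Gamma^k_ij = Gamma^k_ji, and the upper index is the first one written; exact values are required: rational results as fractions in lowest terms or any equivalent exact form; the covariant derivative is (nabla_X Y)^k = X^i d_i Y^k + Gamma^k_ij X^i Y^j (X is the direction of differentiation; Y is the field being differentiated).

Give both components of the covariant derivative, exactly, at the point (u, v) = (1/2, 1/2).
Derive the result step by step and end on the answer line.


E = 3649/576, F = -25/96, G = 9/16 at the point
E_u = 0, E_v = -197/48, F_u = 47/48, F_v = 5/16, G_u = 1/4, G_v = 1
EG - F^2 = 4027/1152;  g^inv = (1152/4027) * [[9/16, 25/96], [25/96, 3649/576]]
first-kind symbols [ij,l] = (1/2)(d_i g_jl + d_j g_il - d_l g_ij): [uu,u] = E_u/2 = 0, [uu,v] = F_u - E_v/2 = 97/32, [uv,u] = E_v/2 = -197/96, [uv,v] = G_u/2 = 1/8, [vv,u] = F_v - G_u/2 = 3/16, [vv,v] = G_v/2 = 1/2
Gamma^u_ij = (G*[ij,u] - F*[ij,v])/(EG - F^2), Gamma^v_ij = (E*[ij,v] - F*[ij,u])/(EG - F^2)
Gamma_uuu = 7275/32216, Gamma_uuv = -5169/16108, Gamma_uvv = 543/8054, Gamma_vuu = 353953/64432, Gamma_vuv = 2373/32216, Gamma_vvv = 14821/16108
X = (-2, -9/8), Y = (-1, 1) at the point

Answer: (nabla_X Y)^u = 261797/128864, (nabla_X Y)^v = 421979/257728


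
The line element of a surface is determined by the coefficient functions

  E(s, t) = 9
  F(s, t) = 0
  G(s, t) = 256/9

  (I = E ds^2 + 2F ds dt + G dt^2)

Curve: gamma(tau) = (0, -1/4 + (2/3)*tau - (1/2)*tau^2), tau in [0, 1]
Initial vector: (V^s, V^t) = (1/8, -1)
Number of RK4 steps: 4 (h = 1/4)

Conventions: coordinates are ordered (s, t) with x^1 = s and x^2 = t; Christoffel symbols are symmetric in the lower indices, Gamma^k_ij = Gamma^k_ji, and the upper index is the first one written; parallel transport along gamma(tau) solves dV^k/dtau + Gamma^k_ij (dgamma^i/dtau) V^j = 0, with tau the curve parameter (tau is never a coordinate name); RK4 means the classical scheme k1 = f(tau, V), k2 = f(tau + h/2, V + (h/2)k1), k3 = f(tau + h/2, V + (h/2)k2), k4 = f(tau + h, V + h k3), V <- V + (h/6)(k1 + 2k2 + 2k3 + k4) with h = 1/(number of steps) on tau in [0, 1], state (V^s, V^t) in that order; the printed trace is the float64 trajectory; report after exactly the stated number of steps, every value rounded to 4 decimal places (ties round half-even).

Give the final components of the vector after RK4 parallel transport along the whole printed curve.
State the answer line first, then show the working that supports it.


Answer: V^s = 0.1250, V^t = -1.0000

gamma'(tau) = (0, 2/3 - tau); f(tau, V)^k = -Gamma^k_ij(gamma(tau)) gamma'^i(tau) V^j; h = 1/4; intermediate values shown to 6 dp
curve data and Christoffel symbols at the stage parameters:
  tau = 0.000000: gamma = (0.000000, -0.250000), gamma' = (0.000000, 0.666667); Gamma_sss = 0.000000, Gamma_sst = 0.000000, Gamma_stt = 0.000000, Gamma_tss = 0.000000, Gamma_tst = 0.000000, Gamma_ttt = 0.000000
  tau = 0.125000: gamma = (0.000000, -0.174479), gamma' = (0.000000, 0.541667); Gamma_sss = 0.000000, Gamma_sst = 0.000000, Gamma_stt = 0.000000, Gamma_tss = 0.000000, Gamma_tst = 0.000000, Gamma_ttt = 0.000000
  tau = 0.250000: gamma = (0.000000, -0.114583), gamma' = (0.000000, 0.416667); Gamma_sss = 0.000000, Gamma_sst = 0.000000, Gamma_stt = 0.000000, Gamma_tss = 0.000000, Gamma_tst = 0.000000, Gamma_ttt = 0.000000
  tau = 0.375000: gamma = (0.000000, -0.070312), gamma' = (0.000000, 0.291667); Gamma_sss = 0.000000, Gamma_sst = 0.000000, Gamma_stt = 0.000000, Gamma_tss = 0.000000, Gamma_tst = 0.000000, Gamma_ttt = 0.000000
  tau = 0.500000: gamma = (0.000000, -0.041667), gamma' = (0.000000, 0.166667); Gamma_sss = 0.000000, Gamma_sst = 0.000000, Gamma_stt = 0.000000, Gamma_tss = 0.000000, Gamma_tst = 0.000000, Gamma_ttt = 0.000000
  tau = 0.625000: gamma = (0.000000, -0.028646), gamma' = (0.000000, 0.041667); Gamma_sss = 0.000000, Gamma_sst = 0.000000, Gamma_stt = 0.000000, Gamma_tss = 0.000000, Gamma_tst = 0.000000, Gamma_ttt = 0.000000
  tau = 0.750000: gamma = (0.000000, -0.031250), gamma' = (0.000000, -0.083333); Gamma_sss = 0.000000, Gamma_sst = 0.000000, Gamma_stt = 0.000000, Gamma_tss = 0.000000, Gamma_tst = 0.000000, Gamma_ttt = 0.000000
  tau = 0.875000: gamma = (0.000000, -0.049479), gamma' = (0.000000, -0.208333); Gamma_sss = 0.000000, Gamma_sst = 0.000000, Gamma_stt = 0.000000, Gamma_tss = 0.000000, Gamma_tst = 0.000000, Gamma_ttt = 0.000000
  tau = 1.000000: gamma = (0.000000, -0.083333), gamma' = (0.000000, -0.333333); Gamma_sss = 0.000000, Gamma_sst = 0.000000, Gamma_stt = 0.000000, Gamma_tss = 0.000000, Gamma_tst = 0.000000, Gamma_ttt = 0.000000
step 0: V^s = 0.1250, V^t = -1.0000
step 1: k1 = (0.000000, 0.000000), k2 = (0.000000, 0.000000), k3 = (0.000000, 0.000000), k4 = (0.000000, 0.000000); V <- V + (h/6)(k1 + 2k2 + 2k3 + k4): V^s = 0.1250, V^t = -1.0000
step 2: k1 = (0.000000, 0.000000), k2 = (0.000000, 0.000000), k3 = (0.000000, 0.000000), k4 = (0.000000, 0.000000); V <- V + (h/6)(k1 + 2k2 + 2k3 + k4): V^s = 0.1250, V^t = -1.0000
step 3: k1 = (0.000000, 0.000000), k2 = (0.000000, 0.000000), k3 = (0.000000, 0.000000), k4 = (0.000000, 0.000000); V <- V + (h/6)(k1 + 2k2 + 2k3 + k4): V^s = 0.1250, V^t = -1.0000
step 4: k1 = (0.000000, 0.000000), k2 = (0.000000, 0.000000), k3 = (0.000000, 0.000000), k4 = (0.000000, 0.000000); V <- V + (h/6)(k1 + 2k2 + 2k3 + k4): V^s = 0.1250, V^t = -1.0000
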